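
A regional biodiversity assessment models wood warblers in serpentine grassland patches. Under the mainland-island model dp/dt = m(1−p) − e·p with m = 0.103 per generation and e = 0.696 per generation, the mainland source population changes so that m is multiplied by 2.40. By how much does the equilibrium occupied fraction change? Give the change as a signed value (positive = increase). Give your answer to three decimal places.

Before: p* = 0.103/(0.103+0.696) = 0.1289.
After: m = 0.2472, e = 0.696; p* = 0.2472/0.9432 = 0.2621.
Δp* = 0.2621 − 0.1289 = +0.1332.

0.133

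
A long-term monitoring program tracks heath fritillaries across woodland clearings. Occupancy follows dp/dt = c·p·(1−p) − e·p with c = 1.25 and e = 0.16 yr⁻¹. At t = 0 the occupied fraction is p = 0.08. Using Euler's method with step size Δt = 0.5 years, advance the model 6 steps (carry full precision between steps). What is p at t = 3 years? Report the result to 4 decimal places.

Update rule: p ← p + [c·p·(1−p) − e·p]·Δt with Δt = 0.5.
t = 0.5: p = 0.08000 + (+0.03960) = 0.11960
t = 1: p = 0.11960 + (+0.05624) = 0.17584
t = 1.5: p = 0.17584 + (+0.07651) = 0.25235
t = 2: p = 0.25235 + (+0.09773) = 0.35008
t = 2.5: p = 0.35008 + (+0.11420) = 0.46428
t = 3: p = 0.46428 + (+0.11831) = 0.58259

0.5826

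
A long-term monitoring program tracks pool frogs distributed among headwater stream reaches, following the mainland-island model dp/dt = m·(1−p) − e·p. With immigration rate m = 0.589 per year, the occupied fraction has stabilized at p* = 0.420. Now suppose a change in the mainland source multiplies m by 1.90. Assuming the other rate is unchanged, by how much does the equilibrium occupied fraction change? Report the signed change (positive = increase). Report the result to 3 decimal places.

Balance m(1−p*) = e·p* gives e = m(1−p*)/p* = 0.589×0.58000/0.42000 = 0.81338.
New p* = m/(m+e) = 1.11910/(1.11910+0.81338) = 0.57910.
Δp* = 0.57910 − 0.42000 = +0.15910.

0.159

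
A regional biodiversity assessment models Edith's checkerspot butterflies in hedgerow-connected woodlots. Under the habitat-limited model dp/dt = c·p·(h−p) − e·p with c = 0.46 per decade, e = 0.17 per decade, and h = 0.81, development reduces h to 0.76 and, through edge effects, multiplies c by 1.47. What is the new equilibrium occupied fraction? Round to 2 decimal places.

0.51

Before: p* = h − e/c = 0.81 − 0.17/0.46 = 0.81 − 0.3696 = 0.4404.
After: c = 0.6762, e = 0.17, h = 0.76; p* = 0.76 − 0.17/0.6762 = 0.5086.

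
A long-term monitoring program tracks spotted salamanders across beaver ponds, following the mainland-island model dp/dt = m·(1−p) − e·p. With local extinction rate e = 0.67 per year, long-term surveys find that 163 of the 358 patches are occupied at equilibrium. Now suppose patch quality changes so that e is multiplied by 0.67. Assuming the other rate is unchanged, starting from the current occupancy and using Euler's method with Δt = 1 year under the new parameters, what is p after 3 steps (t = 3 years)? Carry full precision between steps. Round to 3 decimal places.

0.555

Observed p* = 163/358 = 0.45531.
Balance m(1−p*) = e·p* gives m = e·p*/(1−p*) = 0.67×0.45531/0.54469 = 0.56005.
Starting from p₀ = 0.45531; update p ← p + (dp/dt)·Δt with the new parameters.
t = 1: p = 0.45531 + (+0.10067) = 0.55598
t = 2: p = 0.55598 + (-0.00090) = 0.55507
t = 3: p = 0.55507 + (+0.00001) = 0.55508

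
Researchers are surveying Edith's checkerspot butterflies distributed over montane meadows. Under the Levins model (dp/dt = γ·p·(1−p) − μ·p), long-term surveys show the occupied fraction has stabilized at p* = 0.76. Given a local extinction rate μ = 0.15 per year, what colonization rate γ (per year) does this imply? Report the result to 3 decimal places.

At equilibrium γ(1−p*) = μ, so γ = μ/(1−p*).
γ = 0.15/(1 − 0.76) = 0.15/0.2400 = 0.6250.

0.625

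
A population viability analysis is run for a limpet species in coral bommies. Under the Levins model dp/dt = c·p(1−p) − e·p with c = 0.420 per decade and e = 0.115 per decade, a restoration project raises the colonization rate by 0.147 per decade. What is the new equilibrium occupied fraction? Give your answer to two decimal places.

0.80

Before: p* = 1 − 0.115/0.420 = 0.7262.
After the change, c = 0.567, e = 0.115, so p* = 1 − 0.115/0.567 = 0.7972.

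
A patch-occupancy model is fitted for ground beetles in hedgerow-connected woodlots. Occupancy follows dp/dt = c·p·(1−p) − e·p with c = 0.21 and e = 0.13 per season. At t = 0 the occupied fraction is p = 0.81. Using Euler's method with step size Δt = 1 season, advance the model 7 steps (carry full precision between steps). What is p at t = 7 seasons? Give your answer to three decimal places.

0.532

Update rule: p ← p + [c·p·(1−p) − e·p]·Δt with Δt = 1.
  1  |  dp/dt·Δt = -0.072981  |  p_1 = 0.737019
  2  |  dp/dt·Δt = -0.055110  |  p_2 = 0.681909
  3  |  dp/dt·Δt = -0.043097  |  p_3 = 0.638812
  4  |  dp/dt·Δt = -0.034592  |  p_4 = 0.604220
  5  |  dp/dt·Δt = -0.028330  |  p_5 = 0.575890
  6  |  dp/dt·Δt = -0.023575  |  p_6 = 0.552315
  7  |  dp/dt·Δt = -0.019876  |  p_7 = 0.532439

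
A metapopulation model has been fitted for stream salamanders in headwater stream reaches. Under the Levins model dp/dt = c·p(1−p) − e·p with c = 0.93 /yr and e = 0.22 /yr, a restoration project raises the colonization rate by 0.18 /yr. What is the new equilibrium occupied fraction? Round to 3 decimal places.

0.802

Before: p* = 1 − 0.22/0.93 = 0.7634.
After the change, c = 1.11, e = 0.22, so p* = 1 − 0.22/1.11 = 0.8018.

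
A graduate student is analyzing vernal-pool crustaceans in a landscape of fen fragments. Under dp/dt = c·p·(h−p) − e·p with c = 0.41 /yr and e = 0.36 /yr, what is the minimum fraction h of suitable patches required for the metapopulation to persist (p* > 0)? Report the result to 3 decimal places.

p* = h − e/c is positive only when h > e/c.
h_min = e/c = 0.36/0.41 = 0.8780.

0.878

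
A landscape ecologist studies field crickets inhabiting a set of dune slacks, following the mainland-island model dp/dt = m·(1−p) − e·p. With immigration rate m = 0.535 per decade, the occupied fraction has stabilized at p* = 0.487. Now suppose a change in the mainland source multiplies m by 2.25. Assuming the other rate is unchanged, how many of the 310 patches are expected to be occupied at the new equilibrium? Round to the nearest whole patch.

211

Balance m(1−p*) = e·p* gives e = m(1−p*)/p* = 0.535×0.51300/0.48700 = 0.56356.
New p* = m/(m+e) = 1.20375/(1.20375+0.56356) = 0.68112.
Expected occupied = 310 × 0.68112 = 211.15 ≈ 211.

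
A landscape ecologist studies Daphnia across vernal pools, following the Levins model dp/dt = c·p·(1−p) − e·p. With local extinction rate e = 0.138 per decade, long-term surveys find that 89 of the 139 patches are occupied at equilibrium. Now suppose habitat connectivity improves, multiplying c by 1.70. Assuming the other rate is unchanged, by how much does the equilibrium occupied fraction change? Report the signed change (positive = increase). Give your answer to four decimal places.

Observed p* = 89/139 = 0.64029.
Balance c(1−p*) = e gives c = e/(1 − 0.64029) = 0.138/0.35971 = 0.38364.
New p* = 1 − e/c = 1 − 0.13800/0.65219 = 0.78841.
Δp* = 0.78841 − 0.64029 = +0.14812.

0.1481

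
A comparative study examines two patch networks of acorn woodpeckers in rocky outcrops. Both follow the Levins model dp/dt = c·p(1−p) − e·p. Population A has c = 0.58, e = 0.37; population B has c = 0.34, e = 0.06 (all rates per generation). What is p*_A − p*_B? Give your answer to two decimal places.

-0.46

A: p*_A = 1 − 0.37/0.58 = 0.3621.
B: p*_B = 1 − 0.06/0.34 = 0.8235.
p*_A − p*_B = 0.3621 − 0.8235 = -0.4615.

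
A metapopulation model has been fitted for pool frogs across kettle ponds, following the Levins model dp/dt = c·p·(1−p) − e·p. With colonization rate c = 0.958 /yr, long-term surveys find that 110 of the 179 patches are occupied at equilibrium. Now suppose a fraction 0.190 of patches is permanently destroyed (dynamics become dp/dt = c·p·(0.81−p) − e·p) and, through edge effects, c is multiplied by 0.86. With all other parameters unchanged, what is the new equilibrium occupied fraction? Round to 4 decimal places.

Observed p* = 110/179 = 0.61453.
Balance c(1−p*) = e gives e = 0.958×(1 − 0.61453) = 0.36928.
New p* = 0.81 − e/c = 0.81 − 0.36928/0.82388 = 0.36178.

0.3618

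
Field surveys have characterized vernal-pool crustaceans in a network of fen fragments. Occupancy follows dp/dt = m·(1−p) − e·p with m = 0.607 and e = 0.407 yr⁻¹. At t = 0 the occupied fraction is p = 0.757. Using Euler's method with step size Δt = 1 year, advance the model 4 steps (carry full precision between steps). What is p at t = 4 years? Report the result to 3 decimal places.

Update rule: p ← p + [m·(1−p) − e·p]·Δt with Δt = 1.
step 1: Δp = -0.16060, p = 0.59640
step 2: Δp = +0.00225, p = 0.59865
step 3: Δp = -0.00003, p = 0.59862
step 4: Δp = +0.00000, p = 0.59862

0.599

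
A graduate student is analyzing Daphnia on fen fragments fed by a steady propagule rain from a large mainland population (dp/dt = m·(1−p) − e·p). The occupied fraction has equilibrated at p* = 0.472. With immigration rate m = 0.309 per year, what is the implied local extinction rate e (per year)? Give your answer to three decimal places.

At equilibrium m(1−p*) = e·p*, so e = m(1−p*)/p*.
e = 0.309 × 0.5280 / 0.472 = 0.3457.

0.346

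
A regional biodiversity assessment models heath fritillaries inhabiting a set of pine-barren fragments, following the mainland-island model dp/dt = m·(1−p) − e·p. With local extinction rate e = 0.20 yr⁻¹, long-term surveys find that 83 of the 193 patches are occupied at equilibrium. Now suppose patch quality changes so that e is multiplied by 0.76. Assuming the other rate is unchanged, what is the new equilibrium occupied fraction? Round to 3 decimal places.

0.498

Observed p* = 83/193 = 0.43005.
Balance m(1−p*) = e·p* gives m = e·p*/(1−p*) = 0.20×0.43005/0.56995 = 0.15091.
New p* = m/(m+e) = 0.15091/(0.15091+0.15200) = 0.49820.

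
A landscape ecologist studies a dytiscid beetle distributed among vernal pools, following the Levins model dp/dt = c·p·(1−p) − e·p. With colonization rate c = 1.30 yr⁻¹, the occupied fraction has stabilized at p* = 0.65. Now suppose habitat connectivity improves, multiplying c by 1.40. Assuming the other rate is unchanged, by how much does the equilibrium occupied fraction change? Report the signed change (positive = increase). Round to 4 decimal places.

Balance c(1−p*) = e gives e = 1.30×(1 − 0.65000) = 0.45500.
New p* = 1 − e/c = 1 − 0.45500/1.82000 = 0.75000.
Δp* = 0.75000 − 0.65000 = +0.10000.

0.1000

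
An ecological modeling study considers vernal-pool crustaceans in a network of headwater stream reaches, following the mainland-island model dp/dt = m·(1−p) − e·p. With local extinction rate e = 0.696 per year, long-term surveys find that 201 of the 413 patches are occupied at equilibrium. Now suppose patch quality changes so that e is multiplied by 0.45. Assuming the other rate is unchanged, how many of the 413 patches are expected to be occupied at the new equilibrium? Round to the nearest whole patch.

280

Observed p* = 201/413 = 0.48668.
Balance m(1−p*) = e·p* gives m = e·p*/(1−p*) = 0.696×0.48668/0.51332 = 0.65988.
New p* = m/(m+e) = 0.65988/(0.65988+0.31320) = 0.67814.
Expected occupied = 413 × 0.67814 = 280.07 ≈ 280.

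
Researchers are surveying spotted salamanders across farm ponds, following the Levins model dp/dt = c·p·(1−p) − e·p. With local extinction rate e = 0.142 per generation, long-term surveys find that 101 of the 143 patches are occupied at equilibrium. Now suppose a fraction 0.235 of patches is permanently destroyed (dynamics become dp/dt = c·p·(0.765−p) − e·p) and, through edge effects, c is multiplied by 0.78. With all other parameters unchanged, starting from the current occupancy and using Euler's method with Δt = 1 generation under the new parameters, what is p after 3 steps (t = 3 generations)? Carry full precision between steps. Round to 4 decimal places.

Observed p* = 101/143 = 0.70629.
Balance c(1−p*) = e gives c = e/(1 − 0.70629) = 0.142/0.29371 = 0.48348.
Starting from p₀ = 0.70629; update p ← p + (dp/dt)·Δt with the new parameters.
p: 0.70629 → 0.62164  (Δp = -0.08466)
p: 0.62164 → 0.56697  (Δp = -0.05466)
p: 0.56697 → 0.52880  (Δp = -0.03817)

0.5288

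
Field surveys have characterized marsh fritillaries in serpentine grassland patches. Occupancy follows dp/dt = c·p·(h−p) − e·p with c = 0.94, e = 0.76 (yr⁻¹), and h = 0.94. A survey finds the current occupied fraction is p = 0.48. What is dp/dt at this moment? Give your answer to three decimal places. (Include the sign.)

-0.157

Colonization term: c·p·(h−p) = 0.94×0.48×0.4600 = 0.20755.
Extinction term: e·p = 0.36480.
dp/dt = 0.20755 − 0.36480 = -0.15725.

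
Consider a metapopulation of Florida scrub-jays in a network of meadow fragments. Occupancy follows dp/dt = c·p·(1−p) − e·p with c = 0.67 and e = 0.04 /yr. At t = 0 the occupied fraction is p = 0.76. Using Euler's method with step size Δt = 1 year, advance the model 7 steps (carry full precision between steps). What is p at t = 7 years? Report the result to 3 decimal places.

Update rule: p ← p + [c·p·(1−p) − e·p]·Δt with Δt = 1.
  1  |  dp/dt·Δt = +0.091808  |  p_1 = 0.851808
  2  |  dp/dt·Δt = +0.050503  |  p_2 = 0.902311
  3  |  dp/dt·Δt = +0.022966  |  p_3 = 0.925276
  4  |  dp/dt·Δt = +0.009313  |  p_4 = 0.934589
  5  |  dp/dt·Δt = +0.003575  |  p_5 = 0.938164
  6  |  dp/dt·Δt = +0.001342  |  p_6 = 0.939506
  7  |  dp/dt·Δt = +0.000499  |  p_7 = 0.940005

0.940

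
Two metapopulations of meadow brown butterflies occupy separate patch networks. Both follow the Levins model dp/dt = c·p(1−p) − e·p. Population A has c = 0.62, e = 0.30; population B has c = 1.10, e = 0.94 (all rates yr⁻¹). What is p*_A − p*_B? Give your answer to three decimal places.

0.371

A: p*_A = 1 − 0.30/0.62 = 0.5161.
B: p*_B = 1 − 0.94/1.10 = 0.1455.
p*_A − p*_B = 0.5161 − 0.1455 = 0.3707.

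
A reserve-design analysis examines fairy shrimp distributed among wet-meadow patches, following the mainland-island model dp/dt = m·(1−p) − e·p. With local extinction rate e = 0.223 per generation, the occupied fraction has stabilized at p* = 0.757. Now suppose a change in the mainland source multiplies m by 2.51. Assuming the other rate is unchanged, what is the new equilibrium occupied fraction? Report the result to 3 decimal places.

Balance m(1−p*) = e·p* gives m = e·p*/(1−p*) = 0.223×0.75700/0.24300 = 0.69470.
New p* = m/(m+e) = 1.74370/(1.74370+0.22300) = 0.88661.

0.887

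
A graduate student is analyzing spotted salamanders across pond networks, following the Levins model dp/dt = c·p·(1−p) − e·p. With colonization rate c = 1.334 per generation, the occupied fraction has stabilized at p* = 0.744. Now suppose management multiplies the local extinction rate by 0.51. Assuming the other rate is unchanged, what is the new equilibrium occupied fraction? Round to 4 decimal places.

Balance c(1−p*) = e gives e = 1.334×(1 − 0.74400) = 0.34150.
New p* = 1 − e/c = 1 − 0.17417/1.33400 = 0.86944.

0.8694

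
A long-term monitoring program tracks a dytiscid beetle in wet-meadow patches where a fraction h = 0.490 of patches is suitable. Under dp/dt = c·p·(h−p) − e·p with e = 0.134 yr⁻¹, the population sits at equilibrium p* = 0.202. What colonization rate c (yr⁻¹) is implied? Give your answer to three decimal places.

At equilibrium c(h−p*) = e, so c = e/(h−p*).
c = 0.134/(0.490 − 0.202) = 0.134/0.2880 = 0.4653.

0.465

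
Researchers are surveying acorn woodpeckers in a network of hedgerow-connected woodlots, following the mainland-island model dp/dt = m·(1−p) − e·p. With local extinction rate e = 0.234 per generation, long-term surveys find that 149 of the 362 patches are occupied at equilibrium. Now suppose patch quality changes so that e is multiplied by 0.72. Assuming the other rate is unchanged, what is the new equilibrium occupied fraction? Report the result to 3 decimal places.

Observed p* = 149/362 = 0.41160.
Balance m(1−p*) = e·p* gives m = e·p*/(1−p*) = 0.234×0.41160/0.58840 = 0.16369.
New p* = m/(m+e) = 0.16369/(0.16369+0.16848) = 0.49279.

0.493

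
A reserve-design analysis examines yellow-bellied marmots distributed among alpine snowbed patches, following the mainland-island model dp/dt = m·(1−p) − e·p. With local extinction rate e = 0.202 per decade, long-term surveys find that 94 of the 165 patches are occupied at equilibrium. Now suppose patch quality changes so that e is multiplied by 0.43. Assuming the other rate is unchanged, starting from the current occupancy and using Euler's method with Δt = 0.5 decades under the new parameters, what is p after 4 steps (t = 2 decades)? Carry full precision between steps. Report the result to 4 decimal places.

0.6700

Observed p* = 94/165 = 0.56970.
Balance m(1−p*) = e·p* gives m = e·p*/(1−p*) = 0.202×0.56970/0.43030 = 0.26744.
Starting from p₀ = 0.56970; update p ← p + (dp/dt)·Δt with the new parameters.
t = 0.5: p = 0.56970 + (+0.03280) = 0.60249
t = 1: p = 0.60249 + (+0.02699) = 0.62948
t = 1.5: p = 0.62948 + (+0.02221) = 0.65169
t = 2: p = 0.65169 + (+0.01827) = 0.66996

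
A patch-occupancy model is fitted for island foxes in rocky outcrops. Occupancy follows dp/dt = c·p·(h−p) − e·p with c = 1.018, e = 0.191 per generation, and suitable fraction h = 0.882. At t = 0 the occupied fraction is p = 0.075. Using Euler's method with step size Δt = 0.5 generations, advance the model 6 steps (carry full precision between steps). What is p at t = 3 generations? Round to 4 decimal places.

Update rule: p ← p + [c·p·(h−p) − e·p]·Δt with Δt = 0.5.
t = 0.5: p = 0.07500 + (+0.02364) = 0.09864
t = 1: p = 0.09864 + (+0.02991) = 0.12856
t = 1.5: p = 0.12856 + (+0.03702) = 0.16558
t = 2: p = 0.16558 + (+0.04457) = 0.21015
t = 2.5: p = 0.21015 + (+0.05180) = 0.26194
t = 3: p = 0.26194 + (+0.05766) = 0.31960

0.3196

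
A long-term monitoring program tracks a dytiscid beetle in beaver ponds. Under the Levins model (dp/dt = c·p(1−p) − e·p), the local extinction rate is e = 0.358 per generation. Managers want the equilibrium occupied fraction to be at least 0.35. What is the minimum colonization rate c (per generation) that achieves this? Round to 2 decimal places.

0.55

p* = 1 − e/c ≥ 0.35 requires e/c ≤ 0.6500, i.e. c ≥ e/0.6500.
c_min = 0.358/0.6500 = 0.5508.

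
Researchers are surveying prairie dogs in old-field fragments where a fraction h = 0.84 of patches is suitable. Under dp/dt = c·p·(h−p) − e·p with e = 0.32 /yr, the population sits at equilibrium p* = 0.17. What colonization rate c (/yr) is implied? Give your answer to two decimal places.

0.48

At equilibrium c(h−p*) = e, so c = e/(h−p*).
c = 0.32/(0.84 − 0.17) = 0.32/0.6700 = 0.4776.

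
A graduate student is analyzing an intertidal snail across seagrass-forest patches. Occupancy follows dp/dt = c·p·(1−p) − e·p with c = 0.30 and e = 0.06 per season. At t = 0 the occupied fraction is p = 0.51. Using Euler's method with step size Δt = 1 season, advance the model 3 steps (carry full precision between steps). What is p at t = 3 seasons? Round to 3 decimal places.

Update rule: p ← p + [c·p·(1−p) − e·p]·Δt with Δt = 1.
  1  |  dp/dt·Δt = +0.044370  |  p_1 = 0.554370
  2  |  dp/dt·Δt = +0.040851  |  p_2 = 0.595221
  3  |  dp/dt·Δt = +0.036567  |  p_3 = 0.631788

0.632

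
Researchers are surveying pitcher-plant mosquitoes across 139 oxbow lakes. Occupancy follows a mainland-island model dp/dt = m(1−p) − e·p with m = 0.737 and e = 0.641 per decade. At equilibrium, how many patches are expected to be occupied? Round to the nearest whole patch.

p* = m/(m+e) = 0.737/1.3780 = 0.5348.
Expected occupied patches = N × p* = 139 × 0.5348 = 74.34 ≈ 74.

74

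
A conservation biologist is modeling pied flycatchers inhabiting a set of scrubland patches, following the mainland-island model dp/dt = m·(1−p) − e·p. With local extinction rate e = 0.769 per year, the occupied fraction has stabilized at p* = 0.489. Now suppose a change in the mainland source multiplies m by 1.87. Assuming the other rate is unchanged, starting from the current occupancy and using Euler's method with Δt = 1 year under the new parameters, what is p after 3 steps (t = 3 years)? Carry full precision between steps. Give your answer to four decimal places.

0.8705

Balance m(1−p*) = e·p* gives m = e·p*/(1−p*) = 0.769×0.48900/0.51100 = 0.73589.
Starting from p₀ = 0.48900; update p ← p + (dp/dt)·Δt with the new parameters.
p: 0.48900 → 0.81616  (Δp = +0.32716)
p: 0.81616 → 0.44152  (Δp = -0.37463)
p: 0.44152 → 0.87052  (Δp = +0.42900)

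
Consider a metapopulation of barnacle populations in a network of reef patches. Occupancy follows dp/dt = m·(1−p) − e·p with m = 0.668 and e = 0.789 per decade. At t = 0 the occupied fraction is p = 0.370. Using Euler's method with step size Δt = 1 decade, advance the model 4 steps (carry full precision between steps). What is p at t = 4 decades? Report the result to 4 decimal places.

0.4546

Update rule: p ← p + [m·(1−p) − e·p]·Δt with Δt = 1.
p: 0.37000 → 0.49891  (Δp = +0.12891)
p: 0.49891 → 0.44000  (Δp = -0.05891)
p: 0.44000 → 0.46692  (Δp = +0.02692)
p: 0.46692 → 0.45462  (Δp = -0.01230)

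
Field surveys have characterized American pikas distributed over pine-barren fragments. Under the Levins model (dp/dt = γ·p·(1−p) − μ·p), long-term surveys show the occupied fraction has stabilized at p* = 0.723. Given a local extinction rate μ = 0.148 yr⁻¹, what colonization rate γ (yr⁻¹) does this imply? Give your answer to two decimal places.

0.53

At equilibrium γ(1−p*) = μ, so γ = μ/(1−p*).
γ = 0.148/(1 − 0.723) = 0.148/0.2770 = 0.5343.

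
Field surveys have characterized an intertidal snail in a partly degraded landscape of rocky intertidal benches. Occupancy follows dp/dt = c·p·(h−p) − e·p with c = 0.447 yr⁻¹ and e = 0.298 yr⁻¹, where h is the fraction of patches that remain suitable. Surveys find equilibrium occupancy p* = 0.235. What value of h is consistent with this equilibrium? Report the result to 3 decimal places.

0.902

At equilibrium c(h−p*) = e, so h = p* + e/c.
h = 0.235 + 0.298/0.447 = 0.235 + 0.6667 = 0.9017.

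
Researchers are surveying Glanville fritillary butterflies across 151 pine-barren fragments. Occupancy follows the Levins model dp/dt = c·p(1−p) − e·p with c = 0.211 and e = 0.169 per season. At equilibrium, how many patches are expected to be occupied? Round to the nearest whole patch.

p* = 1 − e/c = 1 − 0.169/0.211 = 0.1991.
Expected occupied patches = N × p* = 151 × 0.1991 = 30.06 ≈ 30.

30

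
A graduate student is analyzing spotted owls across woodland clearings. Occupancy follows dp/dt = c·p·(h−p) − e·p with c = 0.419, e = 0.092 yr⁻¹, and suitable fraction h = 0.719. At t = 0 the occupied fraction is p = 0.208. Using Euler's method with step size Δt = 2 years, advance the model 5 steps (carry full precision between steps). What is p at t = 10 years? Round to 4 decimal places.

0.4349

Update rule: p ← p + [c·p·(h−p) − e·p]·Δt with Δt = 2.
t = 2: p = 0.20800 + (+0.05080) = 0.25880
t = 4: p = 0.25880 + (+0.05219) = 0.31098
t = 6: p = 0.31098 + (+0.04911) = 0.36009
t = 8: p = 0.36009 + (+0.04205) = 0.40214
t = 10: p = 0.40214 + (+0.03279) = 0.43493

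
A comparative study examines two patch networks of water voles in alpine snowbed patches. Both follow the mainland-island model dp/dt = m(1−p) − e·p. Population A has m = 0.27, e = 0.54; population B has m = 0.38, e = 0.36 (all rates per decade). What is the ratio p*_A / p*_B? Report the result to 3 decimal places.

0.649

A: p*_A = m/(m+e) = 0.27/0.8100 = 0.3333.
B: p*_B = 0.38/0.7400 = 0.5135.
p*_A / p*_B = 0.3333/0.5135 = 0.6491.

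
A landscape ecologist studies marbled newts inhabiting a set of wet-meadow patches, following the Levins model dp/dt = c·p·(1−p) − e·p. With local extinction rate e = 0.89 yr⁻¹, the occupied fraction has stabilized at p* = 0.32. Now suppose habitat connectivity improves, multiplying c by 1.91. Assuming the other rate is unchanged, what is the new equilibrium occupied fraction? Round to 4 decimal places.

0.6440

Balance c(1−p*) = e gives c = e/(1 − 0.32000) = 0.89/0.68000 = 1.30882.
New p* = 1 − e/c = 1 − 0.89000/2.49985 = 0.64398.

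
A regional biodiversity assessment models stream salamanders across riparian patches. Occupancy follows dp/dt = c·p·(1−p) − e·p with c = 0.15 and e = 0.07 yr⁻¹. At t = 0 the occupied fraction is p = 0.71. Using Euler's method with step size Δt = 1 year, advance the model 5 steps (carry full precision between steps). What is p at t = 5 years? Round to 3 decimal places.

0.637

Update rule: p ← p + [c·p·(1−p) − e·p]·Δt with Δt = 1.
step 1: Δp = -0.01881, p = 0.69118
step 2: Δp = -0.01637, p = 0.67482
step 3: Δp = -0.01432, p = 0.66050
step 4: Δp = -0.01260, p = 0.64790
step 5: Δp = -0.01113, p = 0.63676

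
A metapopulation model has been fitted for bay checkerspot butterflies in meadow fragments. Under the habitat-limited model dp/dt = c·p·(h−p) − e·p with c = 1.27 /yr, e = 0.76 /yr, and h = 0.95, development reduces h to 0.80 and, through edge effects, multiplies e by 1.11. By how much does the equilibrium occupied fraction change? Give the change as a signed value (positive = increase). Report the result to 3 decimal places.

Before: p* = h − e/c = 0.95 − 0.76/1.27 = 0.95 − 0.5984 = 0.3516.
After: c = 1.27, e = 0.8436, h = 0.80; p* = 0.80 − 0.8436/1.27 = 0.1357.
Δp* = 0.1357 − 0.3516 = -0.2158.

-0.216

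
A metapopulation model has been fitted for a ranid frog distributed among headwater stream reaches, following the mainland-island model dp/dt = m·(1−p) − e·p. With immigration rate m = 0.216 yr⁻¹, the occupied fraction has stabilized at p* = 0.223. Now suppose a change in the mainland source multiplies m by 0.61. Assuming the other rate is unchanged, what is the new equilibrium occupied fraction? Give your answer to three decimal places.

0.149

Balance m(1−p*) = e·p* gives e = m(1−p*)/p* = 0.216×0.77700/0.22300 = 0.75261.
New p* = m/(m+e) = 0.13176/(0.13176+0.75261) = 0.14899.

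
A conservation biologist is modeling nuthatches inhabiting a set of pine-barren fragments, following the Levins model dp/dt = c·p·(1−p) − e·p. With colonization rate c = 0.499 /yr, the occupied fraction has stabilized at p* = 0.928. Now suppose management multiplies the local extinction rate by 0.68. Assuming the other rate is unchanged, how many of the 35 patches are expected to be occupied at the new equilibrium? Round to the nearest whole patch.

33

Balance c(1−p*) = e gives e = 0.499×(1 − 0.92800) = 0.03593.
New p* = 1 − e/c = 1 − 0.02443/0.49900 = 0.95104.
Expected occupied = 35 × 0.95104 = 33.29 ≈ 33.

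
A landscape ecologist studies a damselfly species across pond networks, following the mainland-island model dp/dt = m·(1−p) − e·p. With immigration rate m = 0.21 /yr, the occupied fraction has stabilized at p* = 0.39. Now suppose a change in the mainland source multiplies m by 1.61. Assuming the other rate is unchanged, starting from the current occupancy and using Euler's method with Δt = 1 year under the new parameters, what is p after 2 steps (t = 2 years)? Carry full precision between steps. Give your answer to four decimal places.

0.4942

Balance m(1−p*) = e·p* gives e = m(1−p*)/p* = 0.21×0.61000/0.39000 = 0.32846.
Starting from p₀ = 0.39000; update p ← p + (dp/dt)·Δt with the new parameters.
p: 0.39000 → 0.46814  (Δp = +0.07814)
p: 0.46814 → 0.49420  (Δp = +0.02606)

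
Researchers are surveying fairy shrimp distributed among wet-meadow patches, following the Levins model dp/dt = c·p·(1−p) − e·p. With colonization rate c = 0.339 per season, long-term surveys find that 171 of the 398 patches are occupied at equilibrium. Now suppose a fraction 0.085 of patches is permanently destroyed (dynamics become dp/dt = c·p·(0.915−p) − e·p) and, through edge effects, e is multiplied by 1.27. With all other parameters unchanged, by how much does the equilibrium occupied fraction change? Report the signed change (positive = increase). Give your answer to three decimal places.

-0.239

Observed p* = 171/398 = 0.42965.
Balance c(1−p*) = e gives e = 0.339×(1 − 0.42965) = 0.19335.
New p* = 0.915 − e/c = 0.915 − 0.24555/0.33900 = 0.19066.
Δp* = 0.19066 − 0.42965 = -0.23899.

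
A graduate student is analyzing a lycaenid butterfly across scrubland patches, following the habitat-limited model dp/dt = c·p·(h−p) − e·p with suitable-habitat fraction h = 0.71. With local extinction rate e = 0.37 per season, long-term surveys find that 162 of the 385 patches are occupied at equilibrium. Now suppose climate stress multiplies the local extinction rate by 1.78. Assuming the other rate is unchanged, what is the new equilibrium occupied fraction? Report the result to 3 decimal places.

0.195

Observed p* = 162/385 = 0.42078.
Balance c(h−p*) = e gives c = e/(0.71 − 0.42078) = 0.37/0.28922 = 1.27930.
New p* = 0.71 − e/c = 0.71 − 0.65860/1.27930 = 0.19519.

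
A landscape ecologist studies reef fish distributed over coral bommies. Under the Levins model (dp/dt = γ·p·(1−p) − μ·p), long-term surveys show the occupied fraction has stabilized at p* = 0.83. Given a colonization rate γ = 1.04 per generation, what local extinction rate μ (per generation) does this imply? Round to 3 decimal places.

At equilibrium γ(1−p*) = μ.
μ = 1.04 × (1 − 0.83) = 1.04 × 0.1700 = 0.1768.

0.177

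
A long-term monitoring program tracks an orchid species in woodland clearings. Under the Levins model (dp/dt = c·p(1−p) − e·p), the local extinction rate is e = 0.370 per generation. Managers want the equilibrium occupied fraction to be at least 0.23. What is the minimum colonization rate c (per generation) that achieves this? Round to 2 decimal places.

p* = 1 − e/c ≥ 0.23 requires e/c ≤ 0.7700, i.e. c ≥ e/0.7700.
c_min = 0.370/0.7700 = 0.4805.

0.48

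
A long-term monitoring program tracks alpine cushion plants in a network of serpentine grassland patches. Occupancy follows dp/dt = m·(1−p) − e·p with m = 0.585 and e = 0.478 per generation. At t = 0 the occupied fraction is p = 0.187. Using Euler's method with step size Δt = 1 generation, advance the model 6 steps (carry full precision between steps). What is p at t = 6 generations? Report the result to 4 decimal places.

Update rule: p ← p + [m·(1−p) − e·p]·Δt with Δt = 1.
step 1: Δp = +0.38622, p = 0.57322
step 2: Δp = -0.02433, p = 0.54889
step 3: Δp = +0.00153, p = 0.55042
step 4: Δp = -0.00010, p = 0.55032
step 5: Δp = +0.00001, p = 0.55033
step 6: Δp = -0.00000, p = 0.55033

0.5503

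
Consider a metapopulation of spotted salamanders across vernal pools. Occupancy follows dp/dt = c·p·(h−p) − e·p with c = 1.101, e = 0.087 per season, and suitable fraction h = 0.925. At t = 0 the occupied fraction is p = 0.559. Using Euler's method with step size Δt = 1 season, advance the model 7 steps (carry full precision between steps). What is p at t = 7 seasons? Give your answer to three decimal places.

0.846

Update rule: p ← p + [c·p·(h−p) − e·p]·Δt with Δt = 1.
t = 1: p = 0.55900 + (+0.17662) = 0.73562
t = 2: p = 0.73562 + (+0.08938) = 0.82500
t = 3: p = 0.82500 + (+0.01905) = 0.84406
t = 4: p = 0.84406 + (+0.00179) = 0.84584
t = 5: p = 0.84584 + (+0.00013) = 0.84597
t = 6: p = 0.84597 + (+0.00001) = 0.84598
t = 7: p = 0.84598 + (+0.00000) = 0.84598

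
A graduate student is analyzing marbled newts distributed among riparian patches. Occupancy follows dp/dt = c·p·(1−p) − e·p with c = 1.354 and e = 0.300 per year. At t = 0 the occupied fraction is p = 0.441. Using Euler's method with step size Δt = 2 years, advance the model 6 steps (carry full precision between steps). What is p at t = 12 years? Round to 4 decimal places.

0.6694

Update rule: p ← p + [c·p·(1−p) − e·p]·Δt with Δt = 2.
t = 2: p = 0.44100 + (+0.40297) = 0.84397
t = 4: p = 0.84397 + (-0.14979) = 0.69418
t = 6: p = 0.69418 + (+0.15838) = 0.85256
t = 8: p = 0.85256 + (-0.17114) = 0.68142
t = 10: p = 0.68142 + (+0.17902) = 0.86044
t = 12: p = 0.86044 + (-0.19107) = 0.66936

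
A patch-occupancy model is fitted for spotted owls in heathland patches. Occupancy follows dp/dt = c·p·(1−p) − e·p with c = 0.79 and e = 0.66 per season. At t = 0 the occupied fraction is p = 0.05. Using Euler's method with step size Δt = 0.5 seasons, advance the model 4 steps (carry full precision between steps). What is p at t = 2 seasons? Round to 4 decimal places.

0.0594

Update rule: p ← p + [c·p·(1−p) − e·p]·Δt with Δt = 0.5.
  1  |  dp/dt·Δt = +0.002263  |  p_1 = 0.052263
  2  |  dp/dt·Δt = +0.002318  |  p_2 = 0.054581
  3  |  dp/dt·Δt = +0.002371  |  p_3 = 0.056952
  4  |  dp/dt·Δt = +0.002421  |  p_4 = 0.059372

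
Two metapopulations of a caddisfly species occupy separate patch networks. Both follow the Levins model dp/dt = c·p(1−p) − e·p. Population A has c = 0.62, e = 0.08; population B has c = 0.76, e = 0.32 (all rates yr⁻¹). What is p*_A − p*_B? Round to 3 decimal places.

0.292

A: p*_A = 1 − 0.08/0.62 = 0.8710.
B: p*_B = 1 − 0.32/0.76 = 0.5789.
p*_A − p*_B = 0.8710 − 0.5789 = 0.2920.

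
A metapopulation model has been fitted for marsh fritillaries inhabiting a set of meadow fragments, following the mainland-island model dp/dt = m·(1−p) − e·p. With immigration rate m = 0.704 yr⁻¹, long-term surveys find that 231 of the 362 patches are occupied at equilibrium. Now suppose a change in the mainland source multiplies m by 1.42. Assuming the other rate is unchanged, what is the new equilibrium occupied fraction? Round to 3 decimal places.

Observed p* = 231/362 = 0.63812.
Balance m(1−p*) = e·p* gives e = m(1−p*)/p* = 0.704×0.36188/0.63812 = 0.39924.
New p* = m/(m+e) = 0.99968/(0.99968+0.39924) = 0.71461.

0.715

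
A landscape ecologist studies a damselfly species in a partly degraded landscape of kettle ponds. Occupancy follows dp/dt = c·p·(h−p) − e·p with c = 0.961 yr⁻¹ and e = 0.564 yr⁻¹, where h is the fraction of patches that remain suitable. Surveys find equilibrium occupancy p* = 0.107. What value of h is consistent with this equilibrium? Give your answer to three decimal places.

0.694

At equilibrium c(h−p*) = e, so h = p* + e/c.
h = 0.107 + 0.564/0.961 = 0.107 + 0.5869 = 0.6939.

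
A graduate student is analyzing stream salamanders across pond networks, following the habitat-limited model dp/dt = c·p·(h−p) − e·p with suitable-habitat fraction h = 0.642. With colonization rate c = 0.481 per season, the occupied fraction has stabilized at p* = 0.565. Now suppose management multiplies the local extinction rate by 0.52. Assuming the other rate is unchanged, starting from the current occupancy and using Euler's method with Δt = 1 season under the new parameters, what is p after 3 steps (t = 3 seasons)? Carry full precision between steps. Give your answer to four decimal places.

Balance c(h−p*) = e gives e = 0.481×(0.642 − 0.56500) = 0.03704.
Starting from p₀ = 0.56500; update p ← p + (dp/dt)·Δt with the new parameters.
t = 1: p = 0.56500 + (+0.01004) = 0.57504
t = 2: p = 0.57504 + (+0.00744) = 0.58249
t = 3: p = 0.58249 + (+0.00546) = 0.58794

0.5879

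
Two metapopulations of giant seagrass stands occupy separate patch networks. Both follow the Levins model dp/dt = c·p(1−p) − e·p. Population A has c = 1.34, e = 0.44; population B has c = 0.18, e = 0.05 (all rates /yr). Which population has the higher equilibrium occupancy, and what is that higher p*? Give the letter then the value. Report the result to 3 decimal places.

A: p*_A = 1 − 0.44/1.34 = 0.6716.
B: p*_B = 1 − 0.05/0.18 = 0.7222.
B is higher at 0.7222.

B, 0.722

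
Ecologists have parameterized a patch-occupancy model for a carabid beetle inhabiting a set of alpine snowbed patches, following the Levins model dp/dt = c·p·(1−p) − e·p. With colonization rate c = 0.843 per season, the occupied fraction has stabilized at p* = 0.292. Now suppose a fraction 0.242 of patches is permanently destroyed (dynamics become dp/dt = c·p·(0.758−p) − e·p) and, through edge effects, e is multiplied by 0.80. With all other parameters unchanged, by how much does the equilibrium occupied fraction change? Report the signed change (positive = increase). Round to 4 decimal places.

Balance c(1−p*) = e gives e = 0.843×(1 − 0.29200) = 0.59684.
New p* = 0.758 − e/c = 0.758 − 0.47747/0.84300 = 0.19161.
Δp* = 0.19161 − 0.29200 = -0.10039.

-0.1004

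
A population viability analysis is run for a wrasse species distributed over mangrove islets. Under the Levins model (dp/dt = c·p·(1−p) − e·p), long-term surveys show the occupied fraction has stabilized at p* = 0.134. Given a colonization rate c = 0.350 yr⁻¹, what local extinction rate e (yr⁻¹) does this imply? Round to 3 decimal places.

At equilibrium c(1−p*) = e.
e = 0.350 × (1 − 0.134) = 0.350 × 0.8660 = 0.3031.

0.303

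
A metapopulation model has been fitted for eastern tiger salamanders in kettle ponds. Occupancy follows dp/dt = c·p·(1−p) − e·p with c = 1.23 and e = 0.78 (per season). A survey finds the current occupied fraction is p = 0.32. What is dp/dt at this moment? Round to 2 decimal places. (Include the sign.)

Colonization term: c·p·(1−p) = 1.23×0.32×0.6800 = 0.26765.
Extinction term: e·p = 0.24960.
dp/dt = 0.26765 − 0.24960 = 0.01805.

0.02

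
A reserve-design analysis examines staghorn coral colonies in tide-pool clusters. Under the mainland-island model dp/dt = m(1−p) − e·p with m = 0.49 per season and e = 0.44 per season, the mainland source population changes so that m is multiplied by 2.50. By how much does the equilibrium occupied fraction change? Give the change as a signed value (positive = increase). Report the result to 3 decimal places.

0.209

Before: p* = 0.49/(0.49+0.44) = 0.5269.
After: m = 1.225, e = 0.44; p* = 1.225/1.6650 = 0.7357.
Δp* = 0.7357 − 0.5269 = +0.2089.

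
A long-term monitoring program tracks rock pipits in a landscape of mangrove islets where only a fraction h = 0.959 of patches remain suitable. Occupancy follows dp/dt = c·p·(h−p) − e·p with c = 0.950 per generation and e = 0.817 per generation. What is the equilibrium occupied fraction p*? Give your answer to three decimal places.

0.099

Setting dp/dt = 0 and dividing by p* gives c·(h−p*) = e.
So p* = h − e/c = 0.959 − 0.817/0.950 = 0.959 − 0.8600 = 0.0990.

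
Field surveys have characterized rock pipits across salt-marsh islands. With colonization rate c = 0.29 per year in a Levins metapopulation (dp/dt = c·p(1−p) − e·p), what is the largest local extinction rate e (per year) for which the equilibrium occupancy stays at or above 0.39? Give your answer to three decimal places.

1 − e/c ≥ 0.39 ⇒ e ≤ c(1 − 0.39) = 0.29 × 0.6100.
e_max = 0.1769.

0.177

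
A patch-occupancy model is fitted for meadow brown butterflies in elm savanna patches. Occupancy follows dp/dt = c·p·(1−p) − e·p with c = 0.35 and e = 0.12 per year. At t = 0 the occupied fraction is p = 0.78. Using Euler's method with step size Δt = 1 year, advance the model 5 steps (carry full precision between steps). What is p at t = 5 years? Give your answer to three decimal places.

0.685

Update rule: p ← p + [c·p·(1−p) − e·p]·Δt with Δt = 1.
t = 1: p = 0.78000 + (-0.03354) = 0.74646
t = 2: p = 0.74646 + (-0.02334) = 0.72312
t = 3: p = 0.72312 + (-0.01670) = 0.70643
t = 4: p = 0.70643 + (-0.01219) = 0.69424
t = 5: p = 0.69424 + (-0.00901) = 0.68523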